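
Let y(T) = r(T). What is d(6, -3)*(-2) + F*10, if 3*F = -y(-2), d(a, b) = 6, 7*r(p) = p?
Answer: -232/21 ≈ -11.048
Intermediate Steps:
r(p) = p/7
y(T) = T/7
F = 2/21 (F = (-(-2)/7)/3 = (-1*(-2/7))/3 = (⅓)*(2/7) = 2/21 ≈ 0.095238)
d(6, -3)*(-2) + F*10 = 6*(-2) + (2/21)*10 = -12 + 20/21 = -232/21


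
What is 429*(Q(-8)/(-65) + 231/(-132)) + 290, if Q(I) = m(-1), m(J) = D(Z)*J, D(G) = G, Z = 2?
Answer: -8951/20 ≈ -447.55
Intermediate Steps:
m(J) = 2*J
Q(I) = -2 (Q(I) = 2*(-1) = -2)
429*(Q(-8)/(-65) + 231/(-132)) + 290 = 429*(-2/(-65) + 231/(-132)) + 290 = 429*(-2*(-1/65) + 231*(-1/132)) + 290 = 429*(2/65 - 7/4) + 290 = 429*(-447/260) + 290 = -14751/20 + 290 = -8951/20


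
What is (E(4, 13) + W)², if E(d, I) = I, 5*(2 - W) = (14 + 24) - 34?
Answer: 5041/25 ≈ 201.64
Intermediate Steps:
W = 6/5 (W = 2 - ((14 + 24) - 34)/5 = 2 - (38 - 34)/5 = 2 - ⅕*4 = 2 - ⅘ = 6/5 ≈ 1.2000)
(E(4, 13) + W)² = (13 + 6/5)² = (71/5)² = 5041/25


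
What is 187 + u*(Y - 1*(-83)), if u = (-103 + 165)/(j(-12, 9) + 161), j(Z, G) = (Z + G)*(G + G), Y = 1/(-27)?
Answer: 679123/2889 ≈ 235.07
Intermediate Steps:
Y = -1/27 ≈ -0.037037
j(Z, G) = 2*G*(G + Z) (j(Z, G) = (G + Z)*(2*G) = 2*G*(G + Z))
u = 62/107 (u = (-103 + 165)/(2*9*(9 - 12) + 161) = 62/(2*9*(-3) + 161) = 62/(-54 + 161) = 62/107 ≈ 0.57944)
187 + u*(Y - 1*(-83)) = 187 + 62*(-1/27 - 1*(-83))/107 = 187 + 62*(-1/27 + 83)/107 = 187 + (62/107)*(2240/27) = 187 + 138880/2889 = 679123/2889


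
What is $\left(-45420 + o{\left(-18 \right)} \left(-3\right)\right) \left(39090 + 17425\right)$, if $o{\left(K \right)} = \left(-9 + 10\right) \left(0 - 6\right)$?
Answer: $-2565894030$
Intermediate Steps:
$o{\left(K \right)} = -6$ ($o{\left(K \right)} = 1 \left(-6\right) = -6$)
$\left(-45420 + o{\left(-18 \right)} \left(-3\right)\right) \left(39090 + 17425\right) = \left(-45420 - -18\right) \left(39090 + 17425\right) = \left(-45420 + 18\right) 56515 = \left(-45402\right) 56515 = -2565894030$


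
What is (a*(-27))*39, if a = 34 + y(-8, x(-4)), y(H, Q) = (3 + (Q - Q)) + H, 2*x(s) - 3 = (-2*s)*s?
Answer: -30537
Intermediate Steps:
x(s) = 3/2 - s² (x(s) = 3/2 + ((-2*s)*s)/2 = 3/2 + (-2*s²)/2 = 3/2 - s²)
y(H, Q) = 3 + H (y(H, Q) = (3 + 0) + H = 3 + H)
a = 29 (a = 34 + (3 - 8) = 34 - 5 = 29)
(a*(-27))*39 = (29*(-27))*39 = -783*39 = -30537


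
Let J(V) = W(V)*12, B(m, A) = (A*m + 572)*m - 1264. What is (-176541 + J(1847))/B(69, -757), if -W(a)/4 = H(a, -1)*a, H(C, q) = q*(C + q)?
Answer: -163482435/3565873 ≈ -45.846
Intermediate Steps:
W(a) = -4*a*(1 - a) (W(a) = -4*(-(a - 1))*a = -4*(-(-1 + a))*a = -4*(1 - a)*a = -4*a*(1 - a))
B(m, A) = -1264 + m*(572 + A*m) (B(m, A) = (572 + A*m)*m - 1264 = m*(572 + A*m) - 1264 = -1264 + m*(572 + A*m))
J(V) = 48*V*(-1 + V) (J(V) = (4*V*(-1 + V))*12 = 48*V*(-1 + V))
(-176541 + J(1847))/B(69, -757) = (-176541 + 48*1847*(-1 + 1847))/(-1264 + 572*69 - 757*69²) = (-176541 + 48*1847*1846)/(-1264 + 39468 - 757*4761) = (-176541 + 163658976)/(-1264 + 39468 - 3604077) = 163482435/(-3565873) = 163482435*(-1/3565873) = -163482435/3565873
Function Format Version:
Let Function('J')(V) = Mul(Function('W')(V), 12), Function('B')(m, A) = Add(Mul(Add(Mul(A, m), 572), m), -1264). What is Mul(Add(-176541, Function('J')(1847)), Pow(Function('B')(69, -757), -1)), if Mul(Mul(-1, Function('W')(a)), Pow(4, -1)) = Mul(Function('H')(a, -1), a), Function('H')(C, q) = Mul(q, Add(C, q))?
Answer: Rational(-163482435, 3565873) ≈ -45.846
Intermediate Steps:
Function('W')(a) = Mul(-4, a, Add(1, Mul(-1, a))) (Function('W')(a) = Mul(-4, Mul(Mul(-1, Add(a, -1)), a)) = Mul(-4, Mul(Mul(-1, Add(-1, a)), a)) = Mul(-4, Mul(Add(1, Mul(-1, a)), a)) = Mul(-4, Mul(a, Add(1, Mul(-1, a)))) = Mul(-4, a, Add(1, Mul(-1, a))))
Function('B')(m, A) = Add(-1264, Mul(m, Add(572, Mul(A, m)))) (Function('B')(m, A) = Add(Mul(Add(572, Mul(A, m)), m), -1264) = Add(Mul(m, Add(572, Mul(A, m))), -1264) = Add(-1264, Mul(m, Add(572, Mul(A, m)))))
Function('J')(V) = Mul(48, V, Add(-1, V)) (Function('J')(V) = Mul(Mul(4, V, Add(-1, V)), 12) = Mul(48, V, Add(-1, V)))
Mul(Add(-176541, Function('J')(1847)), Pow(Function('B')(69, -757), -1)) = Mul(Add(-176541, Mul(48, 1847, Add(-1, 1847))), Pow(Add(-1264, Mul(572, 69), Mul(-757, Pow(69, 2))), -1)) = Mul(Add(-176541, Mul(48, 1847, 1846)), Pow(Add(-1264, 39468, Mul(-757, 4761)), -1)) = Mul(Add(-176541, 163658976), Pow(Add(-1264, 39468, -3604077), -1)) = Mul(163482435, Pow(-3565873, -1)) = Mul(163482435, Rational(-1, 3565873)) = Rational(-163482435, 3565873)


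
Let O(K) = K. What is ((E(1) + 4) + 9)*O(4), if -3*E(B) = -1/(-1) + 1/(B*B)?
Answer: 148/3 ≈ 49.333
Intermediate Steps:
E(B) = -⅓ - 1/(3*B²) (E(B) = -(-1/(-1) + 1/(B*B))/3 = -(-1*(-1) + B⁻²)/3 = -(1 + B⁻²)/3 = -⅓ - 1/(3*B²))
((E(1) + 4) + 9)*O(4) = (((⅓)*(-1 - 1*1²)/1² + 4) + 9)*4 = (((⅓)*1*(-1 - 1*1) + 4) + 9)*4 = (((⅓)*1*(-1 - 1) + 4) + 9)*4 = (((⅓)*1*(-2) + 4) + 9)*4 = ((-⅔ + 4) + 9)*4 = (10/3 + 9)*4 = (37/3)*4 = 148/3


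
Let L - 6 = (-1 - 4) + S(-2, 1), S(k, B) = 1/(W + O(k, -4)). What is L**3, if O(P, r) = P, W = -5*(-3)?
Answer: 2744/2197 ≈ 1.2490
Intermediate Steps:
W = 15
S(k, B) = 1/(15 + k)
L = 14/13 (L = 6 + ((-1 - 4) + 1/(15 - 2)) = 6 + (-5 + 1/13) = 6 - 64/13 = 14/13 ≈ 1.0769)
L**3 = (14/13)**3 = 2744/2197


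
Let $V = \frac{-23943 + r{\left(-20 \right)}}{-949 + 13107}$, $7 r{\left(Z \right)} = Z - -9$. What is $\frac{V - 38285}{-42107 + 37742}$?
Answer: $\frac{543075137}{61914615} \approx 8.7714$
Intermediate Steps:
$r{\left(Z \right)} = \frac{9}{7} + \frac{Z}{7}$ ($r{\left(Z \right)} = \frac{Z - -9}{7} = \frac{Z + 9}{7} = \frac{9 + Z}{7} = \frac{9}{7} + \frac{Z}{7}$)
$V = - \frac{83806}{42553}$ ($V = \frac{-23943 + \left(\frac{9}{7} + \frac{1}{7} \left(-20\right)\right)}{-949 + 13107} = \frac{-23943 + \left(\frac{9}{7} - \frac{20}{7}\right)}{12158} = \left(-23943 - \frac{11}{7}\right) \frac{1}{12158} = \left(- \frac{167612}{7}\right) \frac{1}{12158} = - \frac{83806}{42553} \approx -1.9694$)
$\frac{V - 38285}{-42107 + 37742} = \frac{- \frac{83806}{42553} - 38285}{-42107 + 37742} = - \frac{1629225411}{42553 \left(-4365\right)} = \left(- \frac{1629225411}{42553}\right) \left(- \frac{1}{4365}\right) = \frac{543075137}{61914615}$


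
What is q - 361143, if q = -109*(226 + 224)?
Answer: -410193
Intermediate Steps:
q = -49050 (q = -109*450 = -49050)
q - 361143 = -49050 - 361143 = -410193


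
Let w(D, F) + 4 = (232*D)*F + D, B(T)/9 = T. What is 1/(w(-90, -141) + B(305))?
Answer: 1/2946731 ≈ 3.3936e-7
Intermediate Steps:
B(T) = 9*T
w(D, F) = -4 + D + 232*D*F (w(D, F) = -4 + ((232*D)*F + D) = -4 + (232*D*F + D) = -4 + (D + 232*D*F) = -4 + D + 232*D*F)
1/(w(-90, -141) + B(305)) = 1/((-4 - 90 + 232*(-90)*(-141)) + 9*305) = 1/((-4 - 90 + 2944080) + 2745) = 1/(2943986 + 2745) = 1/2946731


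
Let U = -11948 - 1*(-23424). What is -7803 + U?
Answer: 3673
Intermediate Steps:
U = 11476 (U = -11948 + 23424 = 11476)
-7803 + U = -7803 + 11476 = 3673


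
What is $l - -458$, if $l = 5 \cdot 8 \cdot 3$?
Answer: $578$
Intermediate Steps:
$l = 120$ ($l = 40 \cdot 3 = 120$)
$l - -458 = 120 - -458 = 120 + 458 = 578$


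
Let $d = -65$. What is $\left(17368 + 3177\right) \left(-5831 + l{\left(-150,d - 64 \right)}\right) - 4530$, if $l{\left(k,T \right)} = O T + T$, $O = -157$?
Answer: $293645155$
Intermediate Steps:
$l{\left(k,T \right)} = - 156 T$ ($l{\left(k,T \right)} = - 157 T + T = - 156 T$)
$\left(17368 + 3177\right) \left(-5831 + l{\left(-150,d - 64 \right)}\right) - 4530 = \left(17368 + 3177\right) \left(-5831 - 156 \left(-65 - 64\right)\right) - 4530 = 20545 \left(-5831 - 156 \left(-65 - 64\right)\right) - 4530 = 20545 \left(-5831 - -20124\right) - 4530 = 20545 \left(-5831 + 20124\right) - 4530 = 20545 \cdot 14293 - 4530 = 293649685 - 4530 = 293645155$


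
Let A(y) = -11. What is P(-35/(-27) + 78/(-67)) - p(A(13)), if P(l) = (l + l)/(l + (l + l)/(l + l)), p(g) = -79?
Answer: 81135/1024 ≈ 79.233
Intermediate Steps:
P(l) = 2*l/(1 + l) (P(l) = (2*l)/(l + (2*l)/((2*l))) = (2*l)/(l + (2*l)*(1/(2*l))) = (2*l)/(l + 1) = (2*l)/(1 + l) = 2*l/(1 + l))
P(-35/(-27) + 78/(-67)) - p(A(13)) = 2*(-35/(-27) + 78/(-67))/(1 + (-35/(-27) + 78/(-67))) - 1*(-79) = 2*(-35*(-1/27) + 78*(-1/67))/(1 + (-35*(-1/27) + 78*(-1/67))) + 79 = 2*(35/27 - 78/67)/(1 + (35/27 - 78/67)) + 79 = 2*(239/1809)/(1 + 239/1809) + 79 = 2*(239/1809)/(2048/1809) + 79 = 2*(239/1809)*(1809/2048) + 79 = 239/1024 + 79 = 81135/1024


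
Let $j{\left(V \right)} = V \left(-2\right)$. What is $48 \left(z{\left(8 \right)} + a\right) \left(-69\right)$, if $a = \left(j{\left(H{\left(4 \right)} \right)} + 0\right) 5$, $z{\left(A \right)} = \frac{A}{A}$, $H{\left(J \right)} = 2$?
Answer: $62928$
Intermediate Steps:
$j{\left(V \right)} = - 2 V$
$z{\left(A \right)} = 1$
$a = -20$ ($a = \left(\left(-2\right) 2 + 0\right) 5 = \left(-4 + 0\right) 5 = \left(-4\right) 5 = -20$)
$48 \left(z{\left(8 \right)} + a\right) \left(-69\right) = 48 \left(1 - 20\right) \left(-69\right) = 48 \left(-19\right) \left(-69\right) = \left(-912\right) \left(-69\right) = 62928$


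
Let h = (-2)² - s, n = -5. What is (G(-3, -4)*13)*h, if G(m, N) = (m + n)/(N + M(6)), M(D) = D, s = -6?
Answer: -520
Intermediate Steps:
G(m, N) = (-5 + m)/(6 + N) (G(m, N) = (m - 5)/(N + 6) = (-5 + m)/(6 + N))
h = 10 (h = (-2)² - 1*(-6) = 4 + 6 = 10)
(G(-3, -4)*13)*h = (((-5 - 3)/(6 - 4))*13)*10 = ((-8/2)*13)*10 = (((½)*(-8))*13)*10 = -4*13*10 = -52*10 = -520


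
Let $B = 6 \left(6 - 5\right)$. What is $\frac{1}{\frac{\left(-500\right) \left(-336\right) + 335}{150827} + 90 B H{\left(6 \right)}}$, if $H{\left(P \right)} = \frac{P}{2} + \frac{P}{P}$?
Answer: $\frac{150827}{325954655} \approx 0.00046272$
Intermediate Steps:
$B = 6$ ($B = 6 \cdot 1 = 6$)
$H{\left(P \right)} = 1 + \frac{P}{2}$ ($H{\left(P \right)} = P \frac{1}{2} + 1 = \frac{P}{2} + 1 = 1 + \frac{P}{2}$)
$\frac{1}{\frac{\left(-500\right) \left(-336\right) + 335}{150827} + 90 B H{\left(6 \right)}} = \frac{1}{\frac{\left(-500\right) \left(-336\right) + 335}{150827} + 90 \cdot 6 \left(1 + \frac{1}{2} \cdot 6\right)} = \frac{1}{\left(168000 + 335\right) \frac{1}{150827} + 540 \left(1 + 3\right)} = \frac{1}{168335 \cdot \frac{1}{150827} + 540 \cdot 4} = \frac{1}{\frac{168335}{150827} + 2160} = \frac{1}{\frac{325954655}{150827}} = \frac{150827}{325954655}$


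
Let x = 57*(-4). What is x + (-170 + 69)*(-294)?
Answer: 29466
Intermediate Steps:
x = -228
x + (-170 + 69)*(-294) = -228 + (-170 + 69)*(-294) = -228 - 101*(-294) = -228 + 29694 = 29466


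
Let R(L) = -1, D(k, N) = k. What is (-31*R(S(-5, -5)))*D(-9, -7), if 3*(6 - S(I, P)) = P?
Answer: -279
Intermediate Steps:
S(I, P) = 6 - P/3
(-31*R(S(-5, -5)))*D(-9, -7) = -31*(-1)*(-9) = 31*(-9) = -279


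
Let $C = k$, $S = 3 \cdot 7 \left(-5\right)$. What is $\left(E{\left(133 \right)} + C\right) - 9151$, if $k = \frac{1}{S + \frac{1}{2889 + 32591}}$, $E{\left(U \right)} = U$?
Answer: $- \frac{33595683662}{3725399} \approx -9018.0$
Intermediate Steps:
$S = -105$ ($S = 21 \left(-5\right) = -105$)
$k = - \frac{35480}{3725399}$ ($k = \frac{1}{-105 + \frac{1}{2889 + 32591}} = \frac{1}{-105 + \frac{1}{35480}} = \frac{1}{- \frac{3725399}{35480}} = - \frac{35480}{3725399} \approx -0.0095238$)
$C = - \frac{35480}{3725399} \approx -0.0095238$
$\left(E{\left(133 \right)} + C\right) - 9151 = \left(133 - \frac{35480}{3725399}\right) - 9151 = \frac{495442587}{3725399} - 9151 = - \frac{33595683662}{3725399}$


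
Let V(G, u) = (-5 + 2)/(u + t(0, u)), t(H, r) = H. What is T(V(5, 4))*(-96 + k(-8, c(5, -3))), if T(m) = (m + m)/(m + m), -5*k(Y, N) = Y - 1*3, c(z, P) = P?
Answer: -469/5 ≈ -93.800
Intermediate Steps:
k(Y, N) = 3/5 - Y/5 (k(Y, N) = -(Y - 1*3)/5 = -(Y - 3)/5 = -(-3 + Y)/5 = 3/5 - Y/5)
V(G, u) = -3/u (V(G, u) = (-5 + 2)/(u + 0) = -3/u)
T(m) = 1 (T(m) = (2*m)/((2*m)) = (2*m)*(1/(2*m)) = 1)
T(V(5, 4))*(-96 + k(-8, c(5, -3))) = 1*(-96 + (3/5 - 1/5*(-8))) = 1*(-96 + (3/5 + 8/5)) = 1*(-96 + 11/5) = 1*(-469/5) = -469/5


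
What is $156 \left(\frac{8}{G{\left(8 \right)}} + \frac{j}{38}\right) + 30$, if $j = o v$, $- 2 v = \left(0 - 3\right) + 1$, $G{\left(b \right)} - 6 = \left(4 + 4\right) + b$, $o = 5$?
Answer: $\frac{22416}{209} \approx 107.25$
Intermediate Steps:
$G{\left(b \right)} = 14 + b$ ($G{\left(b \right)} = 6 + \left(\left(4 + 4\right) + b\right) = 6 + \left(8 + b\right) = 14 + b$)
$v = 1$ ($v = - \frac{\left(0 - 3\right) + 1}{2} = - \frac{-3 + 1}{2} = \left(- \frac{1}{2}\right) \left(-2\right) = 1$)
$j = 5$ ($j = 5 \cdot 1 = 5$)
$156 \left(\frac{8}{G{\left(8 \right)}} + \frac{j}{38}\right) + 30 = 156 \left(\frac{8}{14 + 8} + \frac{5}{38}\right) + 30 = 156 \left(\frac{8}{22} + 5 \cdot \frac{1}{38}\right) + 30 = 156 \left(8 \cdot \frac{1}{22} + \frac{5}{38}\right) + 30 = 156 \left(\frac{4}{11} + \frac{5}{38}\right) + 30 = 156 \cdot \frac{207}{418} + 30 = \frac{16146}{209} + 30 = \frac{22416}{209}$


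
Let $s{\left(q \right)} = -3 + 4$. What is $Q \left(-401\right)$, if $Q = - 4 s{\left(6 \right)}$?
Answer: $1604$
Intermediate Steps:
$s{\left(q \right)} = 1$
$Q = -4$ ($Q = \left(-4\right) 1 = -4$)
$Q \left(-401\right) = \left(-4\right) \left(-401\right) = 1604$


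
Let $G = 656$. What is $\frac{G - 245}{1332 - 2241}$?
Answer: $- \frac{137}{303} \approx -0.45215$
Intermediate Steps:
$\frac{G - 245}{1332 - 2241} = \frac{656 - 245}{1332 - 2241} = \frac{411}{-909} = 411 \left(- \frac{1}{909}\right) = - \frac{137}{303}$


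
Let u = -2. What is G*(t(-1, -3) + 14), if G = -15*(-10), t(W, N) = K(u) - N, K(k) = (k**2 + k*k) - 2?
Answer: 3450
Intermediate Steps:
K(k) = -2 + 2*k**2 (K(k) = (k**2 + k**2) - 2 = 2*k**2 - 2 = -2 + 2*k**2)
t(W, N) = 6 - N (t(W, N) = (-2 + 2*(-2)**2) - N = (-2 + 2*4) - N = (-2 + 8) - N = 6 - N)
G = 150
G*(t(-1, -3) + 14) = 150*((6 - 1*(-3)) + 14) = 150*((6 + 3) + 14) = 150*(9 + 14) = 150*23 = 3450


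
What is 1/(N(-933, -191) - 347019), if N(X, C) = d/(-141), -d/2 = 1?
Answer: -141/48929677 ≈ -2.8817e-6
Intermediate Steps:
d = -2 (d = -2*1 = -2)
N(X, C) = 2/141 (N(X, C) = -2/(-141) = -2*(-1/141) = 2/141)
1/(N(-933, -191) - 347019) = 1/(2/141 - 347019) = 1/(-48929677/141) = -141/48929677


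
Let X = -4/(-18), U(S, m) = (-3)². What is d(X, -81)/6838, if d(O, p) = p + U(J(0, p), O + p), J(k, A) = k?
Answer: -36/3419 ≈ -0.010529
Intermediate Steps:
U(S, m) = 9
X = 2/9 (X = -1/18*(-4) = 2/9 ≈ 0.22222)
d(O, p) = 9 + p (d(O, p) = p + 9 = 9 + p)
d(X, -81)/6838 = (9 - 81)/6838 = -72*1/6838 = -36/3419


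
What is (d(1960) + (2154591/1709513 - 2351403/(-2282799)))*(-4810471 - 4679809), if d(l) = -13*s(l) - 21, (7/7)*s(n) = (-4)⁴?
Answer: 41315772874043106027400/1300824855629 ≈ 3.1761e+10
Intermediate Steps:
s(n) = 256 (s(n) = (-4)⁴ = 256)
d(l) = -3349 (d(l) = -13*256 - 21 = -3328 - 21 = -3349)
(d(1960) + (2154591/1709513 - 2351403/(-2282799)))*(-4810471 - 4679809) = (-3349 + (2154591/1709513 - 2351403/(-2282799)))*(-4810471 - 4679809) = (-3349 + (2154591*(1/1709513) - 2351403*(-1/2282799)))*(-9490280) = (-3349 + (2154591/1709513 + 783801/760933))*(-9490280) = (-3349 + 2979417392316/1300824855629)*(-9490280) = -4353483024109205/1300824855629*(-9490280) = 41315772874043106027400/1300824855629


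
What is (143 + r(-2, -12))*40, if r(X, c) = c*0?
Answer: 5720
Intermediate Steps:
r(X, c) = 0
(143 + r(-2, -12))*40 = (143 + 0)*40 = 143*40 = 5720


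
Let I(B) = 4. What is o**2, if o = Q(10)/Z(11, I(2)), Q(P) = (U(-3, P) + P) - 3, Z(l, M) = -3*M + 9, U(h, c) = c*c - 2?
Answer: 1225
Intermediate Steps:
U(h, c) = -2 + c**2 (U(h, c) = c**2 - 2 = -2 + c**2)
Z(l, M) = 9 - 3*M
Q(P) = -5 + P + P**2 (Q(P) = ((-2 + P**2) + P) - 3 = (-2 + P + P**2) - 3 = -5 + P + P**2)
o = -35 (o = (-5 + 10 + 10**2)/(9 - 3*4) = (-5 + 10 + 100)/(9 - 12) = 105/(-3) = 105*(-1/3) = -35)
o**2 = (-35)**2 = 1225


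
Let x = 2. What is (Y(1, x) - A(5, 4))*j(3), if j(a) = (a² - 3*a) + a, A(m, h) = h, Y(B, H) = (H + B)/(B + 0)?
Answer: -3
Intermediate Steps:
Y(B, H) = (B + H)/B
j(a) = a² - 2*a
(Y(1, x) - A(5, 4))*j(3) = ((1 + 2)/1 - 1*4)*(3*(-2 + 3)) = (1*3 - 4)*(3*1) = (3 - 4)*3 = -1*3 = -3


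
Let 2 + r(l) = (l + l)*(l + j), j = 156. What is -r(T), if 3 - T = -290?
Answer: -263112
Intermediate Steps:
T = 293 (T = 3 - 1*(-290) = 3 + 290 = 293)
r(l) = -2 + 2*l*(156 + l) (r(l) = -2 + (l + l)*(l + 156) = -2 + (2*l)*(156 + l) = -2 + 2*l*(156 + l))
-r(T) = -(-2 + 2*293**2 + 312*293) = -(-2 + 2*85849 + 91416) = -(-2 + 171698 + 91416) = -1*263112 = -263112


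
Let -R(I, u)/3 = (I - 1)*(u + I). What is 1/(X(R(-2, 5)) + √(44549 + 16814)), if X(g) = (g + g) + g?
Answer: -81/54802 + √61363/54802 ≈ 0.0030421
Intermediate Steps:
R(I, u) = -3*(-1 + I)*(I + u) (R(I, u) = -3*(I - 1)*(u + I) = -3*(-1 + I)*(I + u))
X(g) = 3*g (X(g) = 2*g + g = 3*g)
1/(X(R(-2, 5)) + √(44549 + 16814)) = 1/(3*(-3*(-2)² + 3*(-2) + 3*5 - 3*(-2)*5) + √(44549 + 16814)) = 1/(3*(-3*4 - 6 + 15 + 30) + √61363) = 1/(3*(-12 - 6 + 15 + 30) + √61363) = 1/(3*27 + √61363) = 1/(81 + √61363)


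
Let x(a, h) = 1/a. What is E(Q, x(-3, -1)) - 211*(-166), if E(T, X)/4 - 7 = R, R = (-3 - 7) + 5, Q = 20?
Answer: 35034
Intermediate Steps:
R = -5 (R = -10 + 5 = -5)
E(T, X) = 8 (E(T, X) = 28 + 4*(-5) = 28 - 20 = 8)
E(Q, x(-3, -1)) - 211*(-166) = 8 - 211*(-166) = 8 + 35026 = 35034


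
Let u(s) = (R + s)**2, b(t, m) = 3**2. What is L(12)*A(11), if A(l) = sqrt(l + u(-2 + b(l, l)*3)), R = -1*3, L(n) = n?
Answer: 36*sqrt(55) ≈ 266.98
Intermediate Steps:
R = -3
b(t, m) = 9
u(s) = (-3 + s)**2
A(l) = sqrt(484 + l) (A(l) = sqrt(l + (-3 + (-2 + 9*3))**2) = sqrt(l + (-3 + (-2 + 27))**2) = sqrt(l + (-3 + 25)**2) = sqrt(l + 22**2) = sqrt(l + 484) = sqrt(484 + l))
L(12)*A(11) = 12*sqrt(484 + 11) = 12*sqrt(495) = 12*(3*sqrt(55)) = 36*sqrt(55)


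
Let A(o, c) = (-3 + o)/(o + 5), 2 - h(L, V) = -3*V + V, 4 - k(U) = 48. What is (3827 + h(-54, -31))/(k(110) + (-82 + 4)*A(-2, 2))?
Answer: 3767/86 ≈ 43.802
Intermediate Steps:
k(U) = -44 (k(U) = 4 - 1*48 = 4 - 48 = -44)
h(L, V) = 2 + 2*V (h(L, V) = 2 - (-3*V + V) = 2 - (-2)*V = 2 + 2*V)
A(o, c) = (-3 + o)/(5 + o)
(3827 + h(-54, -31))/(k(110) + (-82 + 4)*A(-2, 2)) = (3827 + (2 + 2*(-31)))/(-44 + (-82 + 4)*((-3 - 2)/(5 - 2))) = (3827 + (2 - 62))/(-44 - 78*(-5)/3) = (3827 - 60)/(-44 - 26*(-5)) = 3767/(-44 - 78*(-5/3)) = 3767/(-44 + 130) = 3767/86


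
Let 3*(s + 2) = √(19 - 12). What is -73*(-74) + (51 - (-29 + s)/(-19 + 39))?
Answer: 109091/20 - √7/60 ≈ 5454.5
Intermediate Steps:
s = -2 + √7/3 (s = -2 + √(19 - 12)/3 = -2 + √7/3 ≈ -1.1181)
-73*(-74) + (51 - (-29 + s)/(-19 + 39)) = -73*(-74) + (51 - (-29 + (-2 + √7/3))/(-19 + 39)) = 5402 + (51 - (-31 + √7/3)/20) = 5402 + (51 - (-31/20 + √7/60)) = 5402 + (51 + (31/20 - √7/60)) = 5402 + (1051/20 - √7/60) = 109091/20 - √7/60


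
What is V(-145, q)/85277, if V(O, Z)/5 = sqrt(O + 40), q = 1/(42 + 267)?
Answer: 5*I*sqrt(105)/85277 ≈ 0.0006008*I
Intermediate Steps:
q = 1/309 ≈ 0.0032362
V(O, Z) = 5*sqrt(40 + O) (V(O, Z) = 5*sqrt(O + 40) = 5*sqrt(40 + O))
V(-145, q)/85277 = (5*sqrt(40 - 145))/85277 = (5*sqrt(-105))*(1/85277) = (5*(I*sqrt(105)))*(1/85277) = (5*I*sqrt(105))*(1/85277) = 5*I*sqrt(105)/85277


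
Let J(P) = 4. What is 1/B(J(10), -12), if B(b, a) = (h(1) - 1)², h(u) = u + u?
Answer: 1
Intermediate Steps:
h(u) = 2*u
B(b, a) = 1 (B(b, a) = (2*1 - 1)² = (2 - 1)² = 1² = 1)
1/B(J(10), -12) = 1/1 = 1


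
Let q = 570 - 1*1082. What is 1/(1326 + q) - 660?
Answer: -537239/814 ≈ -660.00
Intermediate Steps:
q = -512 (q = 570 - 1082 = -512)
1/(1326 + q) - 660 = 1/(1326 - 512) - 660 = 1/814 - 660 = -537239/814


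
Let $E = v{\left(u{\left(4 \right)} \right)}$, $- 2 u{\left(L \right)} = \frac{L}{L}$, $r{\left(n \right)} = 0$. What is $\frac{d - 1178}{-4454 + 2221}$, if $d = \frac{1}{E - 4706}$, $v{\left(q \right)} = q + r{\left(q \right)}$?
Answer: $\frac{11088516}{21019229} \approx 0.52754$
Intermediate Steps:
$u{\left(L \right)} = - \frac{1}{2}$ ($u{\left(L \right)} = - \frac{L \frac{1}{L}}{2} = \left(- \frac{1}{2}\right) 1 = - \frac{1}{2}$)
$v{\left(q \right)} = q$ ($v{\left(q \right)} = q + 0 = q$)
$E = - \frac{1}{2} \approx -0.5$
$d = - \frac{2}{9413}$ ($d = \frac{1}{- \frac{1}{2} - 4706} = \frac{1}{- \frac{9413}{2}} = - \frac{2}{9413} \approx -0.00021247$)
$\frac{d - 1178}{-4454 + 2221} = \frac{- \frac{2}{9413} - 1178}{-4454 + 2221} = - \frac{11088516}{9413 \left(-2233\right)} = \left(- \frac{11088516}{9413}\right) \left(- \frac{1}{2233}\right) = \frac{11088516}{21019229}$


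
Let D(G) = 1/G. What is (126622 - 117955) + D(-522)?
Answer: 4524173/522 ≈ 8667.0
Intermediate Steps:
(126622 - 117955) + D(-522) = (126622 - 117955) + 1/(-522) = 8667 - 1/522 = 4524173/522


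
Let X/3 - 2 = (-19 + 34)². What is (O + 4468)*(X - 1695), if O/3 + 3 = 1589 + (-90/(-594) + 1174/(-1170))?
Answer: -514391488/55 ≈ -9.3526e+6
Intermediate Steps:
X = 681 (X = 6 + 3*(-19 + 34)² = 6 + 3*15² = 6 + 3*225 = 6 + 675 = 681)
O = 10200428/2145 (O = -9 + 3*(1589 + (-90/(-594) + 1174/(-1170))) = -9 + 3*(1589 + (-90*(-1/594) + 1174*(-1/1170))) = -9 + 3*(1589 + (5/33 - 587/585)) = -9 + 3*(1589 - 5482/6435) = -9 + 3*(10219733/6435) = -9 + 10219733/2145 = 10200428/2145 ≈ 4755.4)
(O + 4468)*(X - 1695) = (10200428/2145 + 4468)*(681 - 1695) = (19784288/2145)*(-1014) = -514391488/55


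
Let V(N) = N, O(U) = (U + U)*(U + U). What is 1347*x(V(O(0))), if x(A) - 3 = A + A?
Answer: 4041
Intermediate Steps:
O(U) = 4*U² (O(U) = (2*U)*(2*U) = 4*U²)
x(A) = 3 + 2*A (x(A) = 3 + (A + A) = 3 + 2*A)
1347*x(V(O(0))) = 1347*(3 + 2*(4*0²)) = 1347*(3 + 2*(4*0)) = 1347*(3 + 2*0) = 1347*(3 + 0) = 1347*3 = 4041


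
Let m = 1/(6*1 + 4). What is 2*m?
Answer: ⅕ ≈ 0.20000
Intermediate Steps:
m = ⅒ (m = 1/(6 + 4) = 1/10 = ⅒ ≈ 0.10000)
2*m = 2*(⅒) = ⅕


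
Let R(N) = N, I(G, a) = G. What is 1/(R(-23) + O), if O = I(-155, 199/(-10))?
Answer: -1/178 ≈ -0.0056180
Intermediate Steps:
O = -155
1/(R(-23) + O) = 1/(-23 - 155) = 1/(-178) = -1/178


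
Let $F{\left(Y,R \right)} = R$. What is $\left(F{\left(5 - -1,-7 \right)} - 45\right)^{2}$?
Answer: $2704$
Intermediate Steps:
$\left(F{\left(5 - -1,-7 \right)} - 45\right)^{2} = \left(-7 - 45\right)^{2} = \left(-52\right)^{2} = 2704$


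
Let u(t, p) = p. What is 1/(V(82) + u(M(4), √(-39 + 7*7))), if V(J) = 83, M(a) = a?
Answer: 83/6879 - √10/6879 ≈ 0.011606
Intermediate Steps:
1/(V(82) + u(M(4), √(-39 + 7*7))) = 1/(83 + √(-39 + 7*7)) = 1/(83 + √(-39 + 49)) = 1/(83 + √10)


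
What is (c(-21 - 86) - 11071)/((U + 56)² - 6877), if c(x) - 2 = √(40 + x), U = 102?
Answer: -11069/18087 + I*√67/18087 ≈ -0.61199 + 0.00045255*I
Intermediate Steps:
c(x) = 2 + √(40 + x)
(c(-21 - 86) - 11071)/((U + 56)² - 6877) = ((2 + √(40 + (-21 - 86))) - 11071)/((102 + 56)² - 6877) = ((2 + √(40 - 107)) - 11071)/(158² - 6877) = ((2 + √(-67)) - 11071)/(24964 - 6877) = ((2 + I*√67) - 11071)/18087 = (-11069 + I*√67)*(1/18087) = -11069/18087 + I*√67/18087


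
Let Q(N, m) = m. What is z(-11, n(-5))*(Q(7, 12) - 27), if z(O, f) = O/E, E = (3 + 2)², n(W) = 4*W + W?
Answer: 33/5 ≈ 6.6000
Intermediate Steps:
n(W) = 5*W
E = 25 (E = 5² = 25)
z(O, f) = O/25
z(-11, n(-5))*(Q(7, 12) - 27) = ((1/25)*(-11))*(12 - 27) = -11/25*(-15) = 33/5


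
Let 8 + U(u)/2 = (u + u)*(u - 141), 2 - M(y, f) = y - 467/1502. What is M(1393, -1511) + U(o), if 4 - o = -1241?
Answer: 8255762993/1502 ≈ 5.4965e+6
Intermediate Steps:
o = 1245 (o = 4 - 1*(-1241) = 4 + 1241 = 1245)
M(y, f) = 3471/1502 - y (M(y, f) = 2 - (y - 467/1502) = 2 - (-467/1502 + y) = 2 + (467/1502 - y) = 3471/1502 - y)
U(u) = -16 + 4*u*(-141 + u) (U(u) = -16 + 2*((u + u)*(u - 141)) = -16 + 2*((2*u)*(-141 + u)) = -16 + 2*(2*u*(-141 + u)) = -16 + 4*u*(-141 + u))
M(1393, -1511) + U(o) = (3471/1502 - 1*1393) + (-16 - 564*1245 + 4*1245**2) = (3471/1502 - 1393) + (-16 - 702180 + 4*1550025) = -2088815/1502 + (-16 - 702180 + 6200100) = -2088815/1502 + 5497904 = 8255762993/1502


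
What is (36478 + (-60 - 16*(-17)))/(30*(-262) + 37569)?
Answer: 12230/9903 ≈ 1.2350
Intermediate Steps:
(36478 + (-60 - 16*(-17)))/(30*(-262) + 37569) = (36478 + (-60 + 272))/(-7860 + 37569) = (36478 + 212)/29709 = 36690*(1/29709) = 12230/9903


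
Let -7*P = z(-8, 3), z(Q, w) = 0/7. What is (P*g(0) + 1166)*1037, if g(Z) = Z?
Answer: 1209142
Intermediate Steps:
z(Q, w) = 0 (z(Q, w) = 0*(1/7) = 0)
P = 0 (P = -1/7*0 = 0)
(P*g(0) + 1166)*1037 = (0*0 + 1166)*1037 = (0 + 1166)*1037 = 1166*1037 = 1209142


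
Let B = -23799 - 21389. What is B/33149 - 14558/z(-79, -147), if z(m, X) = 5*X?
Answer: 449369962/24364515 ≈ 18.444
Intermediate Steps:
B = -45188
B/33149 - 14558/z(-79, -147) = -45188/33149 - 14558/(5*(-147)) = -45188*1/33149 - 14558/(-735) = -45188/33149 - 14558*(-1/735) = -45188/33149 + 14558/735 = 449369962/24364515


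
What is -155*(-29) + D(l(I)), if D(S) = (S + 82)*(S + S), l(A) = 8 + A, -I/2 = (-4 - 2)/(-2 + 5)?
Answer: 6751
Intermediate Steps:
I = 4 (I = -2*(-4 - 2)/(-2 + 5) = -(-12)/3 = -2*(-2) = 4)
D(S) = 2*S*(82 + S) (D(S) = (82 + S)*(2*S) = 2*S*(82 + S))
-155*(-29) + D(l(I)) = -155*(-29) + 2*(8 + 4)*(82 + (8 + 4)) = 4495 + 2*12*(82 + 12) = 4495 + 2*12*94 = 4495 + 2256 = 6751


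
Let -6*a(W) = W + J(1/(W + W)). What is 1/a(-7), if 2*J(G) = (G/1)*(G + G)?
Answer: 392/457 ≈ 0.85777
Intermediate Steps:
J(G) = G² (J(G) = ((G/1)*(G + G))/2 = ((G*1)*(2*G))/2 = (G*(2*G))/2 = (2*G²)/2 = G²)
a(W) = -W/6 - 1/(24*W²) (a(W) = -(W + (1/(W + W))²)/6 = -(W + (1/(2*W))²)/6 = -(W + 1/(4*W²))/6 = -W/6 - 1/(24*W²))
1/a(-7) = 1/(-⅙*(-7) - 1/24/(-7)²) = 1/(7/6 - 1/24*1/49) = 1/(7/6 - 1/1176) = 1/(457/392) = 392/457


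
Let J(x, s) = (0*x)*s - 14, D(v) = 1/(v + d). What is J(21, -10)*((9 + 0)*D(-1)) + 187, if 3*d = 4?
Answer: -191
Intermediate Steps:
d = 4/3 (d = (⅓)*4 = 4/3 ≈ 1.3333)
D(v) = 1/(4/3 + v) (D(v) = 1/(v + 4/3) = 1/(4/3 + v))
J(x, s) = -14 (J(x, s) = 0*s - 14 = 0 - 14 = -14)
J(21, -10)*((9 + 0)*D(-1)) + 187 = -14*(9 + 0)*3/(4 + 3*(-1)) + 187 = -126*3/(4 - 3) + 187 = -126*3/1 + 187 = -126*3*1 + 187 = -126*3 + 187 = -14*27 + 187 = -378 + 187 = -191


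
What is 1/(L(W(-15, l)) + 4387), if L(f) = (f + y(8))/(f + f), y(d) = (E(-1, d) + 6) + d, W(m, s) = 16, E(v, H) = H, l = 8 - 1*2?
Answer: 16/70211 ≈ 0.00022788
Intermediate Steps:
l = 6 (l = 8 - 2 = 6)
y(d) = 6 + 2*d (y(d) = (d + 6) + d = (6 + d) + d = 6 + 2*d)
L(f) = (22 + f)/(2*f) (L(f) = (f + (6 + 2*8))/(f + f) = (f + (6 + 16))/((2*f)) = (f + 22)*(1/(2*f)) = (22 + f)*(1/(2*f)) = (22 + f)/(2*f))
1/(L(W(-15, l)) + 4387) = 1/((½)*(22 + 16)/16 + 4387) = 1/((½)*(1/16)*38 + 4387) = 1/(19/16 + 4387) = 1/(70211/16) = 16/70211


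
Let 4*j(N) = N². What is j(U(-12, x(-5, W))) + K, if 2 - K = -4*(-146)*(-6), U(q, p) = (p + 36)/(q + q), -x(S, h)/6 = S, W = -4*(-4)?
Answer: 224505/64 ≈ 3507.9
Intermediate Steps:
W = 16
x(S, h) = -6*S
U(q, p) = (36 + p)/(2*q) (U(q, p) = (36 + p)/((2*q)) = (36 + p)*(1/(2*q)) = (36 + p)/(2*q))
j(N) = N²/4
K = 3506 (K = 2 - (-4*(-146))*(-6) = 2 - 584*(-6) = 2 - 1*(-3504) = 2 + 3504 = 3506)
j(U(-12, x(-5, W))) + K = ((½)*(36 - 6*(-5))/(-12))²/4 + 3506 = ((½)*(-1/12)*(36 + 30))²/4 + 3506 = ((½)*(-1/12)*66)²/4 + 3506 = (-11/4)²/4 + 3506 = (¼)*(121/16) + 3506 = 121/64 + 3506 = 224505/64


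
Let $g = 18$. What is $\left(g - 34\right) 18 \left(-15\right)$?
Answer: $4320$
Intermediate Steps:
$\left(g - 34\right) 18 \left(-15\right) = \left(18 - 34\right) 18 \left(-15\right) = \left(-16\right) 18 \left(-15\right) = \left(-288\right) \left(-15\right) = 4320$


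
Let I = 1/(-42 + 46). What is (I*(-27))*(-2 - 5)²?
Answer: -1323/4 ≈ -330.75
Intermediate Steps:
I = ¼ (I = 1/4 = ¼ ≈ 0.25000)
(I*(-27))*(-2 - 5)² = ((¼)*(-27))*(-2 - 5)² = -27/4*(-7)² = -27/4*49 = -1323/4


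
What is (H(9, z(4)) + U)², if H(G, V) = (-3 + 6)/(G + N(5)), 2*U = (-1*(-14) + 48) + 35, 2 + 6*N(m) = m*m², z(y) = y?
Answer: 32890225/13924 ≈ 2362.1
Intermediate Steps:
N(m) = -⅓ + m³/6 (N(m) = -⅓ + (m*m²)/6 = -⅓ + m³/6)
U = 97/2 (U = ((-1*(-14) + 48) + 35)/2 = ((14 + 48) + 35)/2 = (62 + 35)/2 = (½)*97 = 97/2 ≈ 48.500)
H(G, V) = 3/(41/2 + G) (H(G, V) = (-3 + 6)/(G + (-⅓ + (⅙)*5³)) = 3/(G + (-⅓ + (⅙)*125)) = 3/(G + (-⅓ + 125/6)) = 3/(G + 41/2) = 3/(41/2 + G))
(H(9, z(4)) + U)² = (6/(41 + 2*9) + 97/2)² = (6/(41 + 18) + 97/2)² = (6/59 + 97/2)² = (5735/118)² = 32890225/13924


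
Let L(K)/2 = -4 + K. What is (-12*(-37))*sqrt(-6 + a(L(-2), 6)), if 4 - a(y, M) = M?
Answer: 888*I*sqrt(2) ≈ 1255.8*I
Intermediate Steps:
L(K) = -8 + 2*K (L(K) = 2*(-4 + K) = -8 + 2*K)
a(y, M) = 4 - M
(-12*(-37))*sqrt(-6 + a(L(-2), 6)) = (-12*(-37))*sqrt(-6 + (4 - 1*6)) = 444*sqrt(-6 + (4 - 6)) = 444*sqrt(-6 - 2) = 444*sqrt(-8) = 444*(2*I*sqrt(2)) = 888*I*sqrt(2)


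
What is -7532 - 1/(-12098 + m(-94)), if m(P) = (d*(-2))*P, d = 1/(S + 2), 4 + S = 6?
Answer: -90768131/12051 ≈ -7532.0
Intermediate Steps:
S = 2 (S = -4 + 6 = 2)
d = ¼ (d = 1/(2 + 2) = 1/4 = ¼ ≈ 0.25000)
m(P) = -P/2 (m(P) = ((¼)*(-2))*P = -P/2)
-7532 - 1/(-12098 + m(-94)) = -7532 - 1/(-12098 - ½*(-94)) = -7532 - 1/(-12098 + 47) = -7532 - 1/(-12051) = -7532 - 1*(-1/12051) = -7532 + 1/12051 = -90768131/12051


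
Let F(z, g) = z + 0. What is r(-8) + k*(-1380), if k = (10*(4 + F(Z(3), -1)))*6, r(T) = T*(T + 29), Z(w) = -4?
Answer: -168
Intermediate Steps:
r(T) = T*(29 + T)
F(z, g) = z
k = 0 (k = (10*(4 - 4))*6 = (10*0)*6 = 0*6 = 0)
r(-8) + k*(-1380) = -8*(29 - 8) + 0*(-1380) = -8*21 + 0 = -168 + 0 = -168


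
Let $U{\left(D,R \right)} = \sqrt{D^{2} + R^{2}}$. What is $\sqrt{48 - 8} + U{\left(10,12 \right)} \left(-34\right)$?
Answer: $- 68 \sqrt{61} + 2 \sqrt{10} \approx -524.77$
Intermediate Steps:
$\sqrt{48 - 8} + U{\left(10,12 \right)} \left(-34\right) = \sqrt{48 - 8} + \sqrt{10^{2} + 12^{2}} \left(-34\right) = \sqrt{40} + \sqrt{100 + 144} \left(-34\right) = 2 \sqrt{10} + \sqrt{244} \left(-34\right) = 2 \sqrt{10} + 2 \sqrt{61} \left(-34\right) = 2 \sqrt{10} - 68 \sqrt{61} = - 68 \sqrt{61} + 2 \sqrt{10}$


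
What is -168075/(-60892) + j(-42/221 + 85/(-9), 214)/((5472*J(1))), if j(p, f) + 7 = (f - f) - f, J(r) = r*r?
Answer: 226562317/83300256 ≈ 2.7198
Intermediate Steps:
J(r) = r²
j(p, f) = -7 - f (j(p, f) = -7 + ((f - f) - f) = -7 + (0 - f) = -7 - f)
-168075/(-60892) + j(-42/221 + 85/(-9), 214)/((5472*J(1))) = -168075/(-60892) + (-7 - 1*214)/((5472*1²)) = -168075*(-1/60892) + (-7 - 214)/((5472*1)) = 168075/60892 - 221/5472 = 226562317/83300256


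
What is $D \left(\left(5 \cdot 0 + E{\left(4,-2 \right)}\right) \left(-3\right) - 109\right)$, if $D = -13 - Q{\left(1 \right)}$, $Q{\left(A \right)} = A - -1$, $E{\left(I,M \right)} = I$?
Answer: $1815$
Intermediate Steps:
$Q{\left(A \right)} = 1 + A$ ($Q{\left(A \right)} = A + 1 = 1 + A$)
$D = -15$ ($D = -13 - \left(1 + 1\right) = -13 - 2 = -15$)
$D \left(\left(5 \cdot 0 + E{\left(4,-2 \right)}\right) \left(-3\right) - 109\right) = - 15 \left(\left(5 \cdot 0 + 4\right) \left(-3\right) - 109\right) = - 15 \left(\left(0 + 4\right) \left(-3\right) - 109\right) = - 15 \left(4 \left(-3\right) - 109\right) = - 15 \left(-12 - 109\right) = \left(-15\right) \left(-121\right) = 1815$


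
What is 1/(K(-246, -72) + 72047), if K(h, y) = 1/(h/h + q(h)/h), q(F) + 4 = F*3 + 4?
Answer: 4/288189 ≈ 1.3880e-5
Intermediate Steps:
q(F) = 3*F (q(F) = -4 + (F*3 + 4) = -4 + (3*F + 4) = -4 + (4 + 3*F) = 3*F)
K(h, y) = ¼ (K(h, y) = 1/(h/h + (3*h)/h) = 1/(1 + 3) = 1/4 = ¼)
1/(K(-246, -72) + 72047) = 1/(¼ + 72047) = 1/(288189/4) = 4/288189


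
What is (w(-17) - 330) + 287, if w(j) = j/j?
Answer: -42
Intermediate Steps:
w(j) = 1
(w(-17) - 330) + 287 = (1 - 330) + 287 = -329 + 287 = -42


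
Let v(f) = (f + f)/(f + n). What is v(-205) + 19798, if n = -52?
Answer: 5088496/257 ≈ 19800.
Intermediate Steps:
v(f) = 2*f/(-52 + f) (v(f) = (f + f)/(f - 52) = (2*f)/(-52 + f) = 2*f/(-52 + f))
v(-205) + 19798 = 2*(-205)/(-52 - 205) + 19798 = 2*(-205)/(-257) + 19798 = 2*(-205)*(-1/257) + 19798 = 410/257 + 19798 = 5088496/257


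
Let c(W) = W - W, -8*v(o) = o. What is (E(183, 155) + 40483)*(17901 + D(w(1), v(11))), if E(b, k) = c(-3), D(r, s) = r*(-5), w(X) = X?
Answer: 724483768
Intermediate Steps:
v(o) = -o/8
D(r, s) = -5*r
c(W) = 0
E(b, k) = 0
(E(183, 155) + 40483)*(17901 + D(w(1), v(11))) = (0 + 40483)*(17901 - 5*1) = 40483*(17901 - 5) = 40483*17896 = 724483768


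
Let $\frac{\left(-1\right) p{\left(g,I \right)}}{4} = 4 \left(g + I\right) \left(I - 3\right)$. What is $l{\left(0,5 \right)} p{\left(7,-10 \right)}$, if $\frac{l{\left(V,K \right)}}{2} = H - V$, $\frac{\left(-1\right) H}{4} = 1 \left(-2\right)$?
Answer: $-9984$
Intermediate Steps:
$H = 8$ ($H = - 4 \cdot 1 \left(-2\right) = \left(-4\right) \left(-2\right) = 8$)
$p{\left(g,I \right)} = - 16 \left(-3 + I\right) \left(I + g\right)$ ($p{\left(g,I \right)} = - 4 \cdot 4 \left(g + I\right) \left(I - 3\right) = - 4 \cdot 4 \left(I + g\right) \left(-3 + I\right) = - 4 \cdot 4 \left(-3 + I\right) \left(I + g\right) = - 16 \left(-3 + I\right) \left(I + g\right)$)
$l{\left(V,K \right)} = 16 - 2 V$ ($l{\left(V,K \right)} = 2 \left(8 - V\right) = 16 - 2 V$)
$l{\left(0,5 \right)} p{\left(7,-10 \right)} = \left(16 - 0\right) \left(- 16 \left(-10\right)^{2} + 48 \left(-10\right) + 48 \cdot 7 - \left(-160\right) 7\right) = \left(16 + 0\right) \left(\left(-16\right) 100 - 480 + 336 + 1120\right) = 16 \left(-1600 - 480 + 336 + 1120\right) = 16 \left(-624\right) = -9984$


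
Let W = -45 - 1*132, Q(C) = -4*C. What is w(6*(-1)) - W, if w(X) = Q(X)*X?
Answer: 33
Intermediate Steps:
w(X) = -4*X² (w(X) = (-4*X)*X = -4*X²)
W = -177 (W = -45 - 132 = -177)
w(6*(-1)) - W = -4*(6*(-1))² - 1*(-177) = -4*(-6)² + 177 = -4*36 + 177 = -144 + 177 = 33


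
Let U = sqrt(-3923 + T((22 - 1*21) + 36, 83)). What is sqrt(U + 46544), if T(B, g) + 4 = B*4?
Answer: sqrt(46544 + I*sqrt(3779)) ≈ 215.74 + 0.142*I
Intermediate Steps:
T(B, g) = -4 + 4*B (T(B, g) = -4 + B*4 = -4 + 4*B)
U = I*sqrt(3779) (U = sqrt(-3923 + (-4 + 4*((22 - 1*21) + 36))) = sqrt(-3923 + (-4 + 4*((22 - 21) + 36))) = sqrt(-3923 + (-4 + 4*(1 + 36))) = sqrt(-3923 + (-4 + 4*37)) = sqrt(-3923 + (-4 + 148)) = sqrt(-3923 + 144) = sqrt(-3779) = I*sqrt(3779) ≈ 61.474*I)
sqrt(U + 46544) = sqrt(I*sqrt(3779) + 46544) = sqrt(46544 + I*sqrt(3779))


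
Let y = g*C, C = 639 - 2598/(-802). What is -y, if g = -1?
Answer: 257538/401 ≈ 642.24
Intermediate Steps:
C = 257538/401 (C = 639 - 2598*(-1)/802 = 639 - 1*(-1299/401) = 639 + 1299/401 = 257538/401 ≈ 642.24)
y = -257538/401 (y = -1*257538/401 = -257538/401 ≈ -642.24)
-y = -1*(-257538/401) = 257538/401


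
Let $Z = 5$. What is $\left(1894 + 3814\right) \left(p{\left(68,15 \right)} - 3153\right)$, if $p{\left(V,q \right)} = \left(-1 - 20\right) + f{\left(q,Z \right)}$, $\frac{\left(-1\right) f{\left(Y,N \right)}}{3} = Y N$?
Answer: $-19401492$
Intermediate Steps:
$f{\left(Y,N \right)} = - 3 N Y$ ($f{\left(Y,N \right)} = - 3 Y N = - 3 N Y$)
$p{\left(V,q \right)} = -21 - 15 q$ ($p{\left(V,q \right)} = \left(-1 - 20\right) - 15 q = -21 - 15 q$)
$\left(1894 + 3814\right) \left(p{\left(68,15 \right)} - 3153\right) = \left(1894 + 3814\right) \left(\left(-21 - 225\right) - 3153\right) = 5708 \left(\left(-21 - 225\right) - 3153\right) = 5708 \left(-246 - 3153\right) = 5708 \left(-3399\right) = -19401492$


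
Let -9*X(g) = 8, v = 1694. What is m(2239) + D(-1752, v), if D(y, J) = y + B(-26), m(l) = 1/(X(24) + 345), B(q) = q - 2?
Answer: -5512651/3097 ≈ -1780.0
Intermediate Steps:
X(g) = -8/9 (X(g) = -⅑*8 = -8/9)
B(q) = -2 + q
m(l) = 9/3097 (m(l) = 1/(-8/9 + 345) = 1/(3097/9) = 9/3097)
D(y, J) = -28 + y (D(y, J) = y + (-2 - 26) = y - 28 = -28 + y)
m(2239) + D(-1752, v) = 9/3097 + (-28 - 1752) = 9/3097 - 1780 = -5512651/3097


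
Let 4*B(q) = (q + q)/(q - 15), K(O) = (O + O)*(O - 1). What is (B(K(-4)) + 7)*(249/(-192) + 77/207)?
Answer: -159289/22080 ≈ -7.2142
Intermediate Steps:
K(O) = 2*O*(-1 + O) (K(O) = (2*O)*(-1 + O) = 2*O*(-1 + O))
B(q) = q/(2*(-15 + q)) (B(q) = ((q + q)/(q - 15))/4 = ((2*q)/(-15 + q))/4 = (2*q/(-15 + q))/4 = q/(2*(-15 + q)))
(B(K(-4)) + 7)*(249/(-192) + 77/207) = ((2*(-4)*(-1 - 4))/(2*(-15 + 2*(-4)*(-1 - 4))) + 7)*(249/(-192) + 77/207) = ((2*(-4)*(-5))/(2*(-15 + 2*(-4)*(-5))) + 7)*(249*(-1/192) + 77*(1/207)) = ((½)*40/(-15 + 40) + 7)*(-83/64 + 77/207) = ((½)*40/25 + 7)*(-12253/13248) = ((½)*40*(1/25) + 7)*(-12253/13248) = (⅘ + 7)*(-12253/13248) = (39/5)*(-12253/13248) = -159289/22080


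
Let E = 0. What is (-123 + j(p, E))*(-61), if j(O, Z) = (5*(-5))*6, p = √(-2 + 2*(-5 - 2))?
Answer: 16653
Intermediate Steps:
p = 4*I (p = √(-2 + 2*(-7)) = √(-2 - 14) = √(-16) = 4*I ≈ 4.0*I)
j(O, Z) = -150 (j(O, Z) = -25*6 = -150)
(-123 + j(p, E))*(-61) = (-123 - 150)*(-61) = -273*(-61) = 16653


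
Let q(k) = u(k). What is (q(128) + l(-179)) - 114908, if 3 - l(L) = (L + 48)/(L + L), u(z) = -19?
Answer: -41142923/358 ≈ -1.1492e+5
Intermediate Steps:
l(L) = 3 - (48 + L)/(2*L) (l(L) = 3 - (L + 48)/(L + L) = 3 - (48 + L)/(2*L))
q(k) = -19
(q(128) + l(-179)) - 114908 = (-19 + (5/2 - 24/(-179))) - 114908 = (-19 + (5/2 - 24*(-1/179))) - 114908 = (-19 + (5/2 + 24/179)) - 114908 = (-19 + 943/358) - 114908 = -5859/358 - 114908 = -41142923/358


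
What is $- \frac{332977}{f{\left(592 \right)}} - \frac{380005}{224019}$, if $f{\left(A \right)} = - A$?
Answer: $\frac{74368211603}{132619248} \approx 560.76$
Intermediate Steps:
$- \frac{332977}{f{\left(592 \right)}} - \frac{380005}{224019} = - \frac{332977}{\left(-1\right) 592} - \frac{380005}{224019} = - \frac{332977}{-592} - \frac{380005}{224019} = \left(-332977\right) \left(- \frac{1}{592}\right) - \frac{380005}{224019} = \frac{332977}{592} - \frac{380005}{224019} = \frac{74368211603}{132619248}$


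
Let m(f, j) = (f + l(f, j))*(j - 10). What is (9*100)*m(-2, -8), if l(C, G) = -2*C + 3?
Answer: -81000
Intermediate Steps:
l(C, G) = 3 - 2*C
m(f, j) = (-10 + j)*(3 - f) (m(f, j) = (f + (3 - 2*f))*(j - 10) = (3 - f)*(-10 + j) = (-10 + j)*(3 - f))
(9*100)*m(-2, -8) = (9*100)*(-30 + 3*(-8) + 10*(-2) - 1*(-2)*(-8)) = 900*(-30 - 24 - 20 - 16) = 900*(-90) = -81000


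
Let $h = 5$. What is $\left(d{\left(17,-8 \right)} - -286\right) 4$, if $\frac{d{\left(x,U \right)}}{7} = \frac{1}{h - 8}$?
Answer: $\frac{3404}{3} \approx 1134.7$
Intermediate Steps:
$d{\left(x,U \right)} = - \frac{7}{3}$ ($d{\left(x,U \right)} = \frac{7}{5 - 8} = \frac{7}{-3} = 7 \left(- \frac{1}{3}\right) = - \frac{7}{3}$)
$\left(d{\left(17,-8 \right)} - -286\right) 4 = \left(- \frac{7}{3} - -286\right) 4 = \left(- \frac{7}{3} + 286\right) 4 = \frac{851}{3} \cdot 4 = \frac{3404}{3}$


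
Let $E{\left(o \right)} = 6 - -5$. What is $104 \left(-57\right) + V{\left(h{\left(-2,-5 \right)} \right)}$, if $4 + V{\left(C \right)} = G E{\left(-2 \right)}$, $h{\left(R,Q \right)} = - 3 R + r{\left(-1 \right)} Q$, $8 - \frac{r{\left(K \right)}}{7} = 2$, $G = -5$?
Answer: $-5987$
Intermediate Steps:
$E{\left(o \right)} = 11$ ($E{\left(o \right)} = 6 + 5 = 11$)
$r{\left(K \right)} = 42$ ($r{\left(K \right)} = 56 - 14 = 42$)
$h{\left(R,Q \right)} = - 3 R + 42 Q$
$V{\left(C \right)} = -59$ ($V{\left(C \right)} = -4 - 55 = -59$)
$104 \left(-57\right) + V{\left(h{\left(-2,-5 \right)} \right)} = 104 \left(-57\right) - 59 = -5928 - 59 = -5987$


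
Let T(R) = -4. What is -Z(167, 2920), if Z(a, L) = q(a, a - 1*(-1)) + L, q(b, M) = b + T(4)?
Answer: -3083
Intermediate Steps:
q(b, M) = -4 + b (q(b, M) = b - 4 = -4 + b)
Z(a, L) = -4 + L + a (Z(a, L) = (-4 + a) + L = -4 + L + a)
-Z(167, 2920) = -(-4 + 2920 + 167) = -1*3083 = -3083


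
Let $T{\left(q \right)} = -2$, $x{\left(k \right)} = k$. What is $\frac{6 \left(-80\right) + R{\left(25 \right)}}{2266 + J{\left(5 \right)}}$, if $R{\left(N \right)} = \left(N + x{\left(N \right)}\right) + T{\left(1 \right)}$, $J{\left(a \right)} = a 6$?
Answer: $- \frac{54}{287} \approx -0.18815$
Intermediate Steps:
$J{\left(a \right)} = 6 a$
$R{\left(N \right)} = -2 + 2 N$ ($R{\left(N \right)} = \left(N + N\right) - 2 = 2 N - 2 = -2 + 2 N$)
$\frac{6 \left(-80\right) + R{\left(25 \right)}}{2266 + J{\left(5 \right)}} = \frac{6 \left(-80\right) + \left(-2 + 2 \cdot 25\right)}{2266 + 6 \cdot 5} = \frac{-480 + \left(-2 + 50\right)}{2266 + 30} = \frac{-480 + 48}{2296} = \left(-432\right) \frac{1}{2296} = - \frac{54}{287}$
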